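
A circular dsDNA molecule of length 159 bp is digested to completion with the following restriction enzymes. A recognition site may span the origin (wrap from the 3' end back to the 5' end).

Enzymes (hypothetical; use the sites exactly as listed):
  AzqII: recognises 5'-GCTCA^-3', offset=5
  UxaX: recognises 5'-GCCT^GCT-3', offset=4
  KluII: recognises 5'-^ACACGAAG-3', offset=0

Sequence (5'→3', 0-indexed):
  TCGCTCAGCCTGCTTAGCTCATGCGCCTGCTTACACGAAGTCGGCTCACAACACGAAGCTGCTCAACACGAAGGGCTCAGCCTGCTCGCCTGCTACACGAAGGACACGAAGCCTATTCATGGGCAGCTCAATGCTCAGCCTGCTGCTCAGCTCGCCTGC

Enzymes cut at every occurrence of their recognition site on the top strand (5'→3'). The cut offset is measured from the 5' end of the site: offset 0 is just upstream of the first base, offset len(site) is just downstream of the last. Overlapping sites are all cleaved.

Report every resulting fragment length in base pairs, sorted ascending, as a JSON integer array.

[2,3,4,4,4,4,7,7,8,8,8,9,9,10,14,15,16,27]

Per-enzyme occurrences:
  AzqII GCTCA/5: at [2, 16, 43, 60, 74, 125, 132, 144] ⇒ [7, 21, 48, 65, 79, 130, 137, 149]
  UxaX GCCTGCT/4: at [7, 24, 79, 87, 137, 153] ⇒ [11, 28, 83, 91, 141, 157]
  KluII ACACGAAG/0: at [32, 50, 65, 94, 103] ⇒ [32, 50, 65, 94, 103]

Pooled cuts: [7, 11, 21, 28, 32, 48, 50, 65, 79, 83, 91, 94, 103, 130, 137, 141, 149, 157]

Fragments:
  7→11: 4 bp
  11→21: 10 bp
  21→28: 7 bp
  28→32: 4 bp
  32→48: 16 bp
  48→50: 2 bp
  50→65: 15 bp
  65→79: 14 bp
  79→83: 4 bp
  83→91: 8 bp
  91→94: 3 bp
  94→103: 9 bp
  103→130: 27 bp
  130→137: 7 bp
  137→141: 4 bp
  141→149: 8 bp
  149→157: 8 bp
  157→7 (wrap): 159-157+7 = 9 bp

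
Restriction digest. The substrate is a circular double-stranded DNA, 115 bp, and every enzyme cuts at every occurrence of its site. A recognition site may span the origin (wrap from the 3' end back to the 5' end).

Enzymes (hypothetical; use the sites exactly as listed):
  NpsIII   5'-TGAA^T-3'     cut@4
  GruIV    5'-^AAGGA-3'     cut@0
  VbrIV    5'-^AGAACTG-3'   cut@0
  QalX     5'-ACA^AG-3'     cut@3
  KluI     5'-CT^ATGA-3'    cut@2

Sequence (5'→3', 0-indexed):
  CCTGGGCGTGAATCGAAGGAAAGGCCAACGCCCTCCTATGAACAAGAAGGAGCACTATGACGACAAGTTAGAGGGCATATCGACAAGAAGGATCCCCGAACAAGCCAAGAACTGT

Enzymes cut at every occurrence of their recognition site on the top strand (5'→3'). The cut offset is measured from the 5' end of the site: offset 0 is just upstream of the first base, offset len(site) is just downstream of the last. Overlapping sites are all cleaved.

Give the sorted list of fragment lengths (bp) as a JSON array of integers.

[2,2,3,5,7,9,10,15,20,20,22]

Site scan:
  NpsIII (TGAAT, off=4): starts [8] → cuts [12]
  GruIV (AAGGA, off=0): starts [15, 46, 87] → cuts [15, 46, 87]
  VbrIV (AGAACTG, off=0): starts [107] → cuts [107]
  QalX (ACAAG, off=3): starts [41, 62, 82, 99] → cuts [44, 65, 85, 102]
  KluI (CTATGA, off=2): starts [35, 54] → cuts [37, 56]

Pooled cuts: [12, 15, 37, 44, 46, 56, 65, 85, 87, 102, 107]

Fragments:
  12→15: 3 bp
  15→37: 22 bp
  37→44: 7 bp
  44→46: 2 bp
  46→56: 10 bp
  56→65: 9 bp
  65→85: 20 bp
  85→87: 2 bp
  87→102: 15 bp
  102→107: 5 bp
  107→12 (wrap): 115-107+12 = 20 bp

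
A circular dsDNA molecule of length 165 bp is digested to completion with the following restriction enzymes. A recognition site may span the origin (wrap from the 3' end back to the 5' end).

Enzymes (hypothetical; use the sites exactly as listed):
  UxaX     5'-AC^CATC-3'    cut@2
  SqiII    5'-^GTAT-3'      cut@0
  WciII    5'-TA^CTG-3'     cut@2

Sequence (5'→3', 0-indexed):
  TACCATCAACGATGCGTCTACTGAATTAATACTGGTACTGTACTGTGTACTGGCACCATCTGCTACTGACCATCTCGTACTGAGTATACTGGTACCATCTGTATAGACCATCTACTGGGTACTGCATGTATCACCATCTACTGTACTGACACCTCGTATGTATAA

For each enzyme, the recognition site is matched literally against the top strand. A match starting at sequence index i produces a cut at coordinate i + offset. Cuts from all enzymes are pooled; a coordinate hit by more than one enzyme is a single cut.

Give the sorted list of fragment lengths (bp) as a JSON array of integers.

[4,4,5,5,5,5,5,6,6,6,6,7,7,7,7,7,8,9,9,9,10,11,17]

Per-enzyme occurrences:
  UxaX (ACCATC, off=2): starts [1, 54, 68, 93, 106, 132] → cuts [3, 56, 70, 95, 108, 134]
  SqiII (GTAT, off=0): starts [83, 100, 127, 155, 159] → cuts [83, 100, 127, 155, 159]
  WciII (TACTG, off=2): starts [18, 29, 35, 40, 47, 63, 77, 86, 112, 119, 138, 143] → cuts [20, 31, 37, 42, 49, 65, 79, 88, 114, 121, 140, 145]

Pooled cuts: [3, 20, 31, 37, 42, 49, 56, 65, 70, 79, 83, 88, 95, 100, 108, 114, 121, 127, 134, 140, 145, 155, 159]

Fragments:
  3→20: 17 bp
  20→31: 11 bp
  31→37: 6 bp
  37→42: 5 bp
  42→49: 7 bp
  49→56: 7 bp
  56→65: 9 bp
  65→70: 5 bp
  70→79: 9 bp
  79→83: 4 bp
  83→88: 5 bp
  88→95: 7 bp
  95→100: 5 bp
  100→108: 8 bp
  108→114: 6 bp
  114→121: 7 bp
  121→127: 6 bp
  127→134: 7 bp
  134→140: 6 bp
  140→145: 5 bp
  145→155: 10 bp
  155→159: 4 bp
  159→3 (wrap): 165-159+3 = 9 bp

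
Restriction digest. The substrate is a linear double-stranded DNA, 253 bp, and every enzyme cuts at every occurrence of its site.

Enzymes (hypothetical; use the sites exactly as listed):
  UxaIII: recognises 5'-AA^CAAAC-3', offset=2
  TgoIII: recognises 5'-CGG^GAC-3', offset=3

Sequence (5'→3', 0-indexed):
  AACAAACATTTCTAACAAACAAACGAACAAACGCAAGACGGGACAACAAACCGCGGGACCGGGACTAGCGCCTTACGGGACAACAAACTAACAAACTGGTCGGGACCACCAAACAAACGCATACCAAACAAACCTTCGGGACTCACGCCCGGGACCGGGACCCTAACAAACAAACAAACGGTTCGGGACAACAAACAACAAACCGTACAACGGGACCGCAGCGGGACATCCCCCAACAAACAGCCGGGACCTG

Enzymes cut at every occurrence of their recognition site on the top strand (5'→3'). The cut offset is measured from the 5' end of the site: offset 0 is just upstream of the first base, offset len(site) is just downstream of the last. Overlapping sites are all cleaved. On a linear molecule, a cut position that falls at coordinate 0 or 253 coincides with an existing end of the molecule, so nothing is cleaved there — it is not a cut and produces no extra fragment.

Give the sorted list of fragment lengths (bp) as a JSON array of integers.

[2,4,4,4,5,5,5,6,6,6,7,8,8,8,10,10,11,11,11,12,12,12,13,13,14,15,15,16]

Site scan:
  UxaIII AACAAAC/2: at [0, 13, 17, 25, 44, 81, 89, 111, 126, 164, 168, 172, 189, 196, 234] ⇒ [2, 15, 19, 27, 46, 83, 91, 113, 128, 166, 170, 174, 191, 198, 236]
  TgoIII CGGGAC/3: at [38, 53, 59, 75, 100, 136, 149, 155, 183, 210, 221, 244] ⇒ [41, 56, 62, 78, 103, 139, 152, 158, 186, 213, 224, 247]

All cut coordinates (distinct, sorted): [2, 15, 19, 27, 41, 46, 56, 62, 78, 83, 91, 103, 113, 128, 139, 152, 158, 166, 170, 174, 186, 191, 198, 213, 224, 236, 247]

Fragments:
  [0,2): 2 bp
  [2,15): 13 bp
  [15,19): 4 bp
  [19,27): 8 bp
  [27,41): 14 bp
  [41,46): 5 bp
  [46,56): 10 bp
  [56,62): 6 bp
  [62,78): 16 bp
  [78,83): 5 bp
  [83,91): 8 bp
  [91,103): 12 bp
  [103,113): 10 bp
  [113,128): 15 bp
  [128,139): 11 bp
  [139,152): 13 bp
  [152,158): 6 bp
  [158,166): 8 bp
  [166,170): 4 bp
  [170,174): 4 bp
  [174,186): 12 bp
  [186,191): 5 bp
  [191,198): 7 bp
  [198,213): 15 bp
  [213,224): 11 bp
  [224,236): 12 bp
  [236,247): 11 bp
  [247,253): 6 bp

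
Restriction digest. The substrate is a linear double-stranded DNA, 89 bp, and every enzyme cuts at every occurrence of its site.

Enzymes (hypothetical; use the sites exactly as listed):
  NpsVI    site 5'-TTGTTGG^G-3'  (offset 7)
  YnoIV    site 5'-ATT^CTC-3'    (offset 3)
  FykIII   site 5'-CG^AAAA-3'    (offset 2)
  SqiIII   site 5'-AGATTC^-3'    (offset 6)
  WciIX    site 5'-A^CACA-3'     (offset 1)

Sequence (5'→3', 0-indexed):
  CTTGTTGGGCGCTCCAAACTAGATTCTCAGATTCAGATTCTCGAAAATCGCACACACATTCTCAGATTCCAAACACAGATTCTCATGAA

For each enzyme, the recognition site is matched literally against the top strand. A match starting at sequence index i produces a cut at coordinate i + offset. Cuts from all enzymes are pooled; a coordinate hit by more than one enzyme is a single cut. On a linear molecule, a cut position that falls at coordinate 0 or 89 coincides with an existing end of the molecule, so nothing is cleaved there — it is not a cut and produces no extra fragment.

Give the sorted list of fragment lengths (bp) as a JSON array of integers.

[1,1,1,2,3,4,5,6,7,8,8,8,9,9,17]

Scan for sites:
  NpsVI (TTGTTGGG, off=7): starts [1] → cuts [8]
  YnoIV (ATTCTC, off=3): starts [22, 36, 57, 78] → cuts [25, 39, 60, 81]
  FykIII (CGAAAA, off=2): starts [41] → cuts [43]
  SqiIII (AGATTC, off=6): starts [20, 28, 34, 63, 76] → cuts [26, 34, 40, 69, 82]
  WciIX (ACACA, off=1): starts [51, 53, 72] → cuts [52, 54, 73]

All cut coordinates (distinct, sorted): [8, 25, 26, 34, 39, 40, 43, 52, 54, 60, 69, 73, 81, 82]

Fragment lengths:
  [0,8): 8 bp
  [8,25): 17 bp
  [25,26): 1 bp
  [26,34): 8 bp
  [34,39): 5 bp
  [39,40): 1 bp
  [40,43): 3 bp
  [43,52): 9 bp
  [52,54): 2 bp
  [54,60): 6 bp
  [60,69): 9 bp
  [69,73): 4 bp
  [73,81): 8 bp
  [81,82): 1 bp
  [82,89): 7 bp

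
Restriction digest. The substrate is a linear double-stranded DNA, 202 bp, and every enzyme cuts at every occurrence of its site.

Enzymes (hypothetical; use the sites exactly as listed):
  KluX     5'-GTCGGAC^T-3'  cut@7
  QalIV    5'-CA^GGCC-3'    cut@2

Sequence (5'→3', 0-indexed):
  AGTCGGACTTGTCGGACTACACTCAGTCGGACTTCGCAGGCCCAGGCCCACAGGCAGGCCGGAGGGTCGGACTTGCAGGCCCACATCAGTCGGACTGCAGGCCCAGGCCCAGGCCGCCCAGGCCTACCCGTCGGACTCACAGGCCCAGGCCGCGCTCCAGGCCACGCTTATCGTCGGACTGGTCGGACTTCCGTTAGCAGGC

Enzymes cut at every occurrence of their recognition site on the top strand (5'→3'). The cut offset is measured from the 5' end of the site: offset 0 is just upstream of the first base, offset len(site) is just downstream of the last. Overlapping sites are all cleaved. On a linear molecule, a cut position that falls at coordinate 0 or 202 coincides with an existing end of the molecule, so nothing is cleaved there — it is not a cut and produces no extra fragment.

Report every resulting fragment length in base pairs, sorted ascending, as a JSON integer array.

[4,5,5,6,6,6,6,6,8,9,9,9,12,12,14,15,16,16,18,20]

Scan for sites:
  KluX (GTCGGACT, off=7): starts [1, 10, 25, 65, 88, 129, 172, 181] → cuts [8, 17, 32, 72, 95, 136, 179, 188]
  QalIV (CAGGCC, off=2): starts [36, 42, 54, 75, 97, 103, 109, 118, 139, 145, 157] → cuts [38, 44, 56, 77, 99, 105, 111, 120, 141, 147, 159]

Pooled cuts: [8, 17, 32, 38, 44, 56, 72, 77, 95, 99, 105, 111, 120, 136, 141, 147, 159, 179, 188]

Fragments:
  [0,8): 8 bp
  [8,17): 9 bp
  [17,32): 15 bp
  [32,38): 6 bp
  [38,44): 6 bp
  [44,56): 12 bp
  [56,72): 16 bp
  [72,77): 5 bp
  [77,95): 18 bp
  [95,99): 4 bp
  [99,105): 6 bp
  [105,111): 6 bp
  [111,120): 9 bp
  [120,136): 16 bp
  [136,141): 5 bp
  [141,147): 6 bp
  [147,159): 12 bp
  [159,179): 20 bp
  [179,188): 9 bp
  [188,202): 14 bp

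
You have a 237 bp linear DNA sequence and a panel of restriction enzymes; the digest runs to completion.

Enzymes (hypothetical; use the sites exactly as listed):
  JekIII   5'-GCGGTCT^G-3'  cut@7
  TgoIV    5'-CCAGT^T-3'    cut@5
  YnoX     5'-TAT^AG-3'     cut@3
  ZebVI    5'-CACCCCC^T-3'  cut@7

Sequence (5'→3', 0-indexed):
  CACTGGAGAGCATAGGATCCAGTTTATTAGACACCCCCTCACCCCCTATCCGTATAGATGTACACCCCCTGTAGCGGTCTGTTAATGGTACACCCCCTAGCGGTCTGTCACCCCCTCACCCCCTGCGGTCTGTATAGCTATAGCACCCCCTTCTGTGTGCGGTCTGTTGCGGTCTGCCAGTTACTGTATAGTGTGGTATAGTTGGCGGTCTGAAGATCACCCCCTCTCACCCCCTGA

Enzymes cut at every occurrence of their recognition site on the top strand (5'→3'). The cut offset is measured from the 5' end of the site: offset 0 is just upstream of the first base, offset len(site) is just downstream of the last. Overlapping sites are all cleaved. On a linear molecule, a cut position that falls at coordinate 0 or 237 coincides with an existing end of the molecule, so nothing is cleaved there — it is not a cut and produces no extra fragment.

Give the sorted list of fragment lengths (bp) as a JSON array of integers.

Scan for sites:
  JekIII (GCGGTCTG, off=7): starts [73, 99, 124, 158, 168, 204] → cuts [80, 106, 131, 165, 175, 211]
  TgoIV (CCAGTT, off=5): starts [18, 176] → cuts [23, 181]
  YnoX (TATAG, off=3): starts [52, 132, 138, 186, 196] → cuts [55, 135, 141, 189, 199]
  ZebVI (CACCCCCT, off=7): starts [31, 39, 62, 90, 108, 116, 143, 217, 227] → cuts [38, 46, 69, 97, 115, 123, 150, 224, 234]

Pooled cuts: [23, 38, 46, 55, 69, 80, 97, 106, 115, 123, 131, 135, 141, 150, 165, 175, 181, 189, 199, 211, 224, 234]

Fragments:
  [0,23): 23 bp
  [23,38): 15 bp
  [38,46): 8 bp
  [46,55): 9 bp
  [55,69): 14 bp
  [69,80): 11 bp
  [80,97): 17 bp
  [97,106): 9 bp
  [106,115): 9 bp
  [115,123): 8 bp
  [123,131): 8 bp
  [131,135): 4 bp
  [135,141): 6 bp
  [141,150): 9 bp
  [150,165): 15 bp
  [165,175): 10 bp
  [175,181): 6 bp
  [181,189): 8 bp
  [189,199): 10 bp
  [199,211): 12 bp
  [211,224): 13 bp
  [224,234): 10 bp
  [234,237): 3 bp

[3,4,6,6,8,8,8,8,9,9,9,9,10,10,10,11,12,13,14,15,15,17,23]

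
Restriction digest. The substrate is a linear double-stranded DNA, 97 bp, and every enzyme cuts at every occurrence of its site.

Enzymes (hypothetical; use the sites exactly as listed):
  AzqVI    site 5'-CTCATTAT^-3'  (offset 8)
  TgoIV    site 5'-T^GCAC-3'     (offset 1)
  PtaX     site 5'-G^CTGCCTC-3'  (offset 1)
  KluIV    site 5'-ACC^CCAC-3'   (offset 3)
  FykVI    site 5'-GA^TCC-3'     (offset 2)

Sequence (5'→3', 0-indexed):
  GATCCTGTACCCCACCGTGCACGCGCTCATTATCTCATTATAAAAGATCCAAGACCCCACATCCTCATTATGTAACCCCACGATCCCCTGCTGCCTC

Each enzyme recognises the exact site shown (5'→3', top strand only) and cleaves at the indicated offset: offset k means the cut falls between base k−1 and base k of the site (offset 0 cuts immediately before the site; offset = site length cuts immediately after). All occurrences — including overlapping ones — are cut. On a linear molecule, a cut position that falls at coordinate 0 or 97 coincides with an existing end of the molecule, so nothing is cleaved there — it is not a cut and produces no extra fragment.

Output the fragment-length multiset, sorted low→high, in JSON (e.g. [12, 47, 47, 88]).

Site scan:
  AzqVI (CTCATTAT, off=8): starts [25, 33, 63] → cuts [33, 41, 71]
  TgoIV (TGCAC, off=1): starts [17] → cuts [18]
  PtaX (GCTGCCTC, off=1): starts [89] → cuts [90]
  KluIV (ACCCCAC, off=3): starts [8, 53, 74] → cuts [11, 56, 77]
  FykVI (GATCC, off=2): starts [0, 45, 81] → cuts [2, 47, 83]

All cut coordinates (distinct, sorted): [2, 11, 18, 33, 41, 47, 56, 71, 77, 83, 90]

Fragments:
  [0,2): 2 bp
  [2,11): 9 bp
  [11,18): 7 bp
  [18,33): 15 bp
  [33,41): 8 bp
  [41,47): 6 bp
  [47,56): 9 bp
  [56,71): 15 bp
  [71,77): 6 bp
  [77,83): 6 bp
  [83,90): 7 bp
  [90,97): 7 bp

[2,6,6,6,7,7,7,8,9,9,15,15]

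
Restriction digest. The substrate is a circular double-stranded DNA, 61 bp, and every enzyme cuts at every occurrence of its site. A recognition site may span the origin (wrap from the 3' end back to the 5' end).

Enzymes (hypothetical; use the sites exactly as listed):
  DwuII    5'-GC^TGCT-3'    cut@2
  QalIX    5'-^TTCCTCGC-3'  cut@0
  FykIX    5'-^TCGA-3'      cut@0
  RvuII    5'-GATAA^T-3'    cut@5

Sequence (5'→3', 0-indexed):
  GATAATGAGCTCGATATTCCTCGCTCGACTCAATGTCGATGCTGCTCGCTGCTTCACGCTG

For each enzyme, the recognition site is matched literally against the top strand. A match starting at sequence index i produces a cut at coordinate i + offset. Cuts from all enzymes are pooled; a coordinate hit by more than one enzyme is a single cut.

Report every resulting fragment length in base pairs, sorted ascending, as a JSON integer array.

Per-enzyme occurrences:
  DwuII (GCTGCT, off=2): starts [40, 47] → cuts [42, 49]
  QalIX (TTCCTCGC, off=0): starts [16] → cuts [16]
  FykIX (TCGA, off=0): starts [10, 24, 35] → cuts [10, 24, 35]
  RvuII (GATAAT, off=5): starts [0] → cuts [5]

All cut coordinates (distinct, sorted): [5, 10, 16, 24, 35, 42, 49]

Fragment lengths:
  5→10: 5 bp
  10→16: 6 bp
  16→24: 8 bp
  24→35: 11 bp
  35→42: 7 bp
  42→49: 7 bp
  49→5 (wrap): 61-49+5 = 17 bp

[5,6,7,7,8,11,17]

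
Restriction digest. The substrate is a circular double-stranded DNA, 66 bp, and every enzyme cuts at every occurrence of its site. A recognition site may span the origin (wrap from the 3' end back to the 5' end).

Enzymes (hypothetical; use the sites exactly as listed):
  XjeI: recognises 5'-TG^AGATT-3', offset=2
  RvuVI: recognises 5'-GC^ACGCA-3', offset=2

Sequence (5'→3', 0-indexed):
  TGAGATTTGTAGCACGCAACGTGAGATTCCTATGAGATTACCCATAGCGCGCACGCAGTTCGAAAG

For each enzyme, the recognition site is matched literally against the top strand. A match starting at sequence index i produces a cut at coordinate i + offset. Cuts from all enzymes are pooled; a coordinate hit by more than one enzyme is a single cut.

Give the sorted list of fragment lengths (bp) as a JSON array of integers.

Site scan:
  XjeI (TGAGATT, off=2): starts [0, 21, 32] → cuts [2, 23, 34]
  RvuVI (GCACGCA, off=2): starts [11, 50] → cuts [13, 52]

Pooled cuts: [2, 13, 23, 34, 52]

Fragment lengths:
  2→13: 11 bp
  13→23: 10 bp
  23→34: 11 bp
  34→52: 18 bp
  52→2 (wrap): 66-52+2 = 16 bp

[10,11,11,16,18]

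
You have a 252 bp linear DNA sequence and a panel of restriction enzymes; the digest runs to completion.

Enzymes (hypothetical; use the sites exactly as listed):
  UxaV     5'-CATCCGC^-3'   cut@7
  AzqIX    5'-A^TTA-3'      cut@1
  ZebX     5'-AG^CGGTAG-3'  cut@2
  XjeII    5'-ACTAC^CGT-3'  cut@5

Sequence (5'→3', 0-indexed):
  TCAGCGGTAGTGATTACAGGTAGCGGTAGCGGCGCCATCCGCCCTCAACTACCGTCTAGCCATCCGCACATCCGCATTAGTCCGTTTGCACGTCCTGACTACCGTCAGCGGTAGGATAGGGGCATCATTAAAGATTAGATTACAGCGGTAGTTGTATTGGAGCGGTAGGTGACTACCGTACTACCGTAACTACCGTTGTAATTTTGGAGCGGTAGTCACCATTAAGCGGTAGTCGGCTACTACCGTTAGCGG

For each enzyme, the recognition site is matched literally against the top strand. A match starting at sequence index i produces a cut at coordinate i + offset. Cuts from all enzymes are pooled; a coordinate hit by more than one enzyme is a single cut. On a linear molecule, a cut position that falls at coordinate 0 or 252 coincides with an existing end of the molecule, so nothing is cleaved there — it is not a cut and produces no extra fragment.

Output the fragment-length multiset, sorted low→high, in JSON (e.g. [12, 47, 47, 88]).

Scan for sites:
  UxaV (CATCCGC, off=7): starts [35, 60, 68] → cuts [42, 67, 75]
  AzqIX (ATTA, off=1): starts [12, 75, 126, 133, 138, 220] → cuts [13, 76, 127, 134, 139, 221]
  ZebX (AGCGGTAG, off=2): starts [2, 21, 106, 143, 160, 207, 224] → cuts [4, 23, 108, 145, 162, 209, 226]
  XjeII (ACTACCGT, off=5): starts [47, 97, 171, 179, 188, 238] → cuts [52, 102, 176, 184, 193, 243]

Pooled cuts: [4, 13, 23, 42, 52, 67, 75, 76, 102, 108, 127, 134, 139, 145, 162, 176, 184, 193, 209, 221, 226, 243]

Fragment lengths:
  [0,4): 4 bp
  [4,13): 9 bp
  [13,23): 10 bp
  [23,42): 19 bp
  [42,52): 10 bp
  [52,67): 15 bp
  [67,75): 8 bp
  [75,76): 1 bp
  [76,102): 26 bp
  [102,108): 6 bp
  [108,127): 19 bp
  [127,134): 7 bp
  [134,139): 5 bp
  [139,145): 6 bp
  [145,162): 17 bp
  [162,176): 14 bp
  [176,184): 8 bp
  [184,193): 9 bp
  [193,209): 16 bp
  [209,221): 12 bp
  [221,226): 5 bp
  [226,243): 17 bp
  [243,252): 9 bp

[1,4,5,5,6,6,7,8,8,9,9,9,10,10,12,14,15,16,17,17,19,19,26]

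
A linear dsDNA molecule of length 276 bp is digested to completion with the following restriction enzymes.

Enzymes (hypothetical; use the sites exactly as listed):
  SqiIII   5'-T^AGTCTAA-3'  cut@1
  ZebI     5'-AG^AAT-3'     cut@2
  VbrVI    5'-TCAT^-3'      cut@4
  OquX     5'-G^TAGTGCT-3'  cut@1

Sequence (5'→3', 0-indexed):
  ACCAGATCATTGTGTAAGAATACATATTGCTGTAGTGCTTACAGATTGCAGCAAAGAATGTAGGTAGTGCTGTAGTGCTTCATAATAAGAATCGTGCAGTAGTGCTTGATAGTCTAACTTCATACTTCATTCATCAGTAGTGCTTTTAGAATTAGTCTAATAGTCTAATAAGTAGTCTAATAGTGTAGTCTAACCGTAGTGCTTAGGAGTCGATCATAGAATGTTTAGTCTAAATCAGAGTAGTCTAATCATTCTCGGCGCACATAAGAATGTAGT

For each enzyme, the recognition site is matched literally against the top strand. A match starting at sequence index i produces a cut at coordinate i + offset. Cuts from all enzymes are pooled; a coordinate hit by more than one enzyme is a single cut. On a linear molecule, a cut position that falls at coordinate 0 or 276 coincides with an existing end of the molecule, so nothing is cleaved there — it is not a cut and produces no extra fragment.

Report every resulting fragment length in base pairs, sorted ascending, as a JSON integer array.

Site scan:
  SqiIII TAGTCTAA/1: at [109, 152, 160, 172, 185, 225, 240] ⇒ [110, 153, 161, 173, 186, 226, 241]
  ZebI AGAAT/2: at [16, 54, 87, 147, 217, 266] ⇒ [18, 56, 89, 149, 219, 268]
  VbrVI TCAT/4: at [6, 79, 119, 126, 130, 213, 248] ⇒ [10, 83, 123, 130, 134, 217, 252]
  OquX GTAGTGCT/1: at [31, 63, 71, 98, 136, 195] ⇒ [32, 64, 72, 99, 137, 196]

Pooled cuts: [10, 18, 32, 56, 64, 72, 83, 89, 99, 110, 123, 130, 134, 137, 149, 153, 161, 173, 186, 196, 217, 219, 226, 241, 252, 268]

Fragment lengths:
  [0,10): 10 bp
  [10,18): 8 bp
  [18,32): 14 bp
  [32,56): 24 bp
  [56,64): 8 bp
  [64,72): 8 bp
  [72,83): 11 bp
  [83,89): 6 bp
  [89,99): 10 bp
  [99,110): 11 bp
  [110,123): 13 bp
  [123,130): 7 bp
  [130,134): 4 bp
  [134,137): 3 bp
  [137,149): 12 bp
  [149,153): 4 bp
  [153,161): 8 bp
  [161,173): 12 bp
  [173,186): 13 bp
  [186,196): 10 bp
  [196,217): 21 bp
  [217,219): 2 bp
  [219,226): 7 bp
  [226,241): 15 bp
  [241,252): 11 bp
  [252,268): 16 bp
  [268,276): 8 bp

[2,3,4,4,6,7,7,8,8,8,8,8,10,10,10,11,11,11,12,12,13,13,14,15,16,21,24]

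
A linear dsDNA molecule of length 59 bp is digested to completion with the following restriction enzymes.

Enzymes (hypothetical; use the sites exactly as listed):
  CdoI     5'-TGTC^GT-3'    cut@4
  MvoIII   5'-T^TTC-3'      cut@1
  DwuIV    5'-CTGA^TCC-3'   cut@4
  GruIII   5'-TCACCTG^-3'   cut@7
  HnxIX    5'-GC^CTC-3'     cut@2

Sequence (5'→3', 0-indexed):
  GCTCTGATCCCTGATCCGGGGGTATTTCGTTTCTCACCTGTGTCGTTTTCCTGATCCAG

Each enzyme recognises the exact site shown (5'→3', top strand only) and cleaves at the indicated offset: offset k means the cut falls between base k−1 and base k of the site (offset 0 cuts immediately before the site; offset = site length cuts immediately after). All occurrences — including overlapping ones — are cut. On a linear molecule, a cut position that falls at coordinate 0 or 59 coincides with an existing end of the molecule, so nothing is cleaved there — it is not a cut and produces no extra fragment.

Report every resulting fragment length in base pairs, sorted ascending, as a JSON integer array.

Per-enzyme occurrences:
  CdoI (TGTCGT, off=4): starts [40] → cuts [44]
  MvoIII (TTTC, off=1): starts [24, 29, 46] → cuts [25, 30, 47]
  DwuIV (CTGATCC, off=4): starts [3, 10, 50] → cuts [7, 14, 54]
  GruIII (TCACCTG, off=7): starts [33] → cuts [40]
  HnxIX (GCCTC, off=2): no sites

Pooled cuts: [7, 14, 25, 30, 40, 44, 47, 54]

Fragment lengths:
  [0,7): 7 bp
  [7,14): 7 bp
  [14,25): 11 bp
  [25,30): 5 bp
  [30,40): 10 bp
  [40,44): 4 bp
  [44,47): 3 bp
  [47,54): 7 bp
  [54,59): 5 bp

[3,4,5,5,7,7,7,10,11]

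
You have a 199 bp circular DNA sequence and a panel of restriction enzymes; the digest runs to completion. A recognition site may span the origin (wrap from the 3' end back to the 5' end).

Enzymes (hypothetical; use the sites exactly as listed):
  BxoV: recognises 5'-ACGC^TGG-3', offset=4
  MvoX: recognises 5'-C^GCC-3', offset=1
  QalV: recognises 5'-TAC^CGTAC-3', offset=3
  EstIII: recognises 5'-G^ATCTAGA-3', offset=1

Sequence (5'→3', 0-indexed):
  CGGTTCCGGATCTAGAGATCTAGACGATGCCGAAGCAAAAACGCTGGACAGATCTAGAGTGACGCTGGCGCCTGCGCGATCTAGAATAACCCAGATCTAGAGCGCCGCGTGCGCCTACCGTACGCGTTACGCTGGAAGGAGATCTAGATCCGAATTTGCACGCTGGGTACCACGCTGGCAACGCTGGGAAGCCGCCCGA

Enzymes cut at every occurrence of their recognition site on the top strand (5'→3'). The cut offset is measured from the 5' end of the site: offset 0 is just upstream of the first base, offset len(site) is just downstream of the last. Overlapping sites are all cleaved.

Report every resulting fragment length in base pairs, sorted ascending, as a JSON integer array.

[4,6,7,8,9,9,9,9,9,9,12,14,14,15,16,22,27]

Per-enzyme occurrences:
  BxoV (ACGCTGG, off=4): starts [40, 61, 128, 159, 171, 180] → cuts [44, 65, 132, 163, 175, 184]
  MvoX (CGCC, off=1): starts [68, 102, 111, 192] → cuts [69, 103, 112, 193]
  QalV (TACCGTAC, off=3): starts [115] → cuts [118]
  EstIII (GATCTAGA, off=1): starts [8, 16, 50, 77, 93, 140] → cuts [9, 17, 51, 78, 94, 141]

All cut coordinates (distinct, sorted): [9, 17, 44, 51, 65, 69, 78, 94, 103, 112, 118, 132, 141, 163, 175, 184, 193]

Fragments:
  9→17: 8 bp
  17→44: 27 bp
  44→51: 7 bp
  51→65: 14 bp
  65→69: 4 bp
  69→78: 9 bp
  78→94: 16 bp
  94→103: 9 bp
  103→112: 9 bp
  112→118: 6 bp
  118→132: 14 bp
  132→141: 9 bp
  141→163: 22 bp
  163→175: 12 bp
  175→184: 9 bp
  184→193: 9 bp
  193→9 (wrap): 199-193+9 = 15 bp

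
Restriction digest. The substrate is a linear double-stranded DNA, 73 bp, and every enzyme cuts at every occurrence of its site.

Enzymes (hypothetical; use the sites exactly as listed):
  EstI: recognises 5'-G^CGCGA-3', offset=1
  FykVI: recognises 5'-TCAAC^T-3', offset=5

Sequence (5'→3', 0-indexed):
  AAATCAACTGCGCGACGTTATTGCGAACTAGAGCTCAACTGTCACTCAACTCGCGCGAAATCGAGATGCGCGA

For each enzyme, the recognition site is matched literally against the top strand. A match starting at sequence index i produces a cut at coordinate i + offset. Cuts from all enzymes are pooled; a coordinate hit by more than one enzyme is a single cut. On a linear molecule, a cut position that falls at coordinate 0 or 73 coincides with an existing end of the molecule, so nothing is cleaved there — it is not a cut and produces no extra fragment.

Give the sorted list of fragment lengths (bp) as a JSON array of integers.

[2,3,5,8,11,15,29]

Per-enzyme occurrences:
  EstI GCGCGA/1: at [9, 52, 67] ⇒ [10, 53, 68]
  FykVI TCAACT/5: at [3, 34, 45] ⇒ [8, 39, 50]

Pooled cuts: [8, 10, 39, 50, 53, 68]

Fragment lengths:
  [0,8): 8 bp
  [8,10): 2 bp
  [10,39): 29 bp
  [39,50): 11 bp
  [50,53): 3 bp
  [53,68): 15 bp
  [68,73): 5 bp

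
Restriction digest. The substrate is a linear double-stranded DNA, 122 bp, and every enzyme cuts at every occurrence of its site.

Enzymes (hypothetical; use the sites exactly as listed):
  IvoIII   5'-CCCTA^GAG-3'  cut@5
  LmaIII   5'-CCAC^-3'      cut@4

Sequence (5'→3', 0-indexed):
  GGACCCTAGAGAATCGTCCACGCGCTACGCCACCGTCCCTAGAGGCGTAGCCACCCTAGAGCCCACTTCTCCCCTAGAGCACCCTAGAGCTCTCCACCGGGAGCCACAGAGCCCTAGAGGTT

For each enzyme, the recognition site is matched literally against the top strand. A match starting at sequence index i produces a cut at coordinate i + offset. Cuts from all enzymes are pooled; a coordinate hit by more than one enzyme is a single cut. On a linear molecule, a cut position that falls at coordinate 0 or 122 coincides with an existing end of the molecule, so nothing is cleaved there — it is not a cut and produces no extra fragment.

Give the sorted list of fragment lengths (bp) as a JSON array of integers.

Scan for sites:
  IvoIII CCCTAGAG/5: at [3, 36, 53, 71, 81, 111] ⇒ [8, 41, 58, 76, 86, 116]
  LmaIII CCAC/4: at [17, 29, 50, 62, 93, 103] ⇒ [21, 33, 54, 66, 97, 107]

Pooled cuts: [8, 21, 33, 41, 54, 58, 66, 76, 86, 97, 107, 116]

Fragment lengths:
  [0,8): 8 bp
  [8,21): 13 bp
  [21,33): 12 bp
  [33,41): 8 bp
  [41,54): 13 bp
  [54,58): 4 bp
  [58,66): 8 bp
  [66,76): 10 bp
  [76,86): 10 bp
  [86,97): 11 bp
  [97,107): 10 bp
  [107,116): 9 bp
  [116,122): 6 bp

[4,6,8,8,8,9,10,10,10,11,12,13,13]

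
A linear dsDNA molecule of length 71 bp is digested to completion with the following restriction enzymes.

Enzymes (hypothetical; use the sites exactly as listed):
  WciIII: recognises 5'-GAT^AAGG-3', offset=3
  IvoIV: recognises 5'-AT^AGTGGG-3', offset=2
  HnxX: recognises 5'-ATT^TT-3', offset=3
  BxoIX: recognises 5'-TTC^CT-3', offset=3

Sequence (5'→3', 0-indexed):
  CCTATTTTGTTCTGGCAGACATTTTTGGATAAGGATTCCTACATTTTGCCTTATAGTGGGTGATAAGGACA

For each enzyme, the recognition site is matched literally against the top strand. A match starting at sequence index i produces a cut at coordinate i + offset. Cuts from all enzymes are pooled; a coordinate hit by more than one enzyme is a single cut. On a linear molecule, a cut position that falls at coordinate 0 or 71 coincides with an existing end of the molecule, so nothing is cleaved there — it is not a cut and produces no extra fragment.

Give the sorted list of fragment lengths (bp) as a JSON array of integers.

[6,7,7,7,8,9,10,17]

Scan for sites:
  WciIII (GATAAGG, off=3): starts [27, 61] → cuts [30, 64]
  IvoIV (ATAGTGGG, off=2): starts [52] → cuts [54]
  HnxX (ATTTT, off=3): starts [3, 20, 42] → cuts [6, 23, 45]
  BxoIX (TTCCT, off=3): starts [35] → cuts [38]

All cut coordinates (distinct, sorted): [6, 23, 30, 38, 45, 54, 64]

Fragments:
  [0,6): 6 bp
  [6,23): 17 bp
  [23,30): 7 bp
  [30,38): 8 bp
  [38,45): 7 bp
  [45,54): 9 bp
  [54,64): 10 bp
  [64,71): 7 bp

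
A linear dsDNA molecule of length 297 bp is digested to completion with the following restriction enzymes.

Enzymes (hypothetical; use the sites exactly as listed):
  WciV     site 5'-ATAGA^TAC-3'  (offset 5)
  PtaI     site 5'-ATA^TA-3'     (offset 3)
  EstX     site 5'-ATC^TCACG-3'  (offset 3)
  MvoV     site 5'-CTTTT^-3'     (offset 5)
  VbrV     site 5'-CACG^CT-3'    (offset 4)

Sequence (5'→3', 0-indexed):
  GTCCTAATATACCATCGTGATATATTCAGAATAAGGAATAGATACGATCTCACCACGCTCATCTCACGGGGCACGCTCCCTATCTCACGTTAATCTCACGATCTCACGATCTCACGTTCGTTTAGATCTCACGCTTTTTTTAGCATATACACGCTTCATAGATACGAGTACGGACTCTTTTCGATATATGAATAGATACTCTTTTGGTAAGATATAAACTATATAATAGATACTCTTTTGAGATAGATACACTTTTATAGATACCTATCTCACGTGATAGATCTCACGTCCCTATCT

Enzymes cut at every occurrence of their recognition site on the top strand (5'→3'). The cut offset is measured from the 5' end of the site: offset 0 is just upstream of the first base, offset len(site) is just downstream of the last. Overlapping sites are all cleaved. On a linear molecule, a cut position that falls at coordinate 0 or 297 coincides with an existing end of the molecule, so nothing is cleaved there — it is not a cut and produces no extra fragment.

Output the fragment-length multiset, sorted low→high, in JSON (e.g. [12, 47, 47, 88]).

Scan for sites:
  WciV ATAGATAC/5: at [37, 157, 191, 225, 242, 256] ⇒ [42, 162, 196, 230, 247, 261]
  PtaI ATATA/3: at [6, 19, 144, 183, 211, 220] ⇒ [9, 22, 147, 186, 214, 223]
  EstX ATCTCACG/3: at [60, 81, 92, 100, 108, 125, 266, 280] ⇒ [63, 84, 95, 103, 111, 128, 269, 283]
  MvoV CTTTT/5: at [133, 176, 200, 234, 251] ⇒ [138, 181, 205, 239, 256]
  VbrV CACGCT/4: at [53, 71, 129, 149] ⇒ [57, 75, 133, 153]

Pooled cuts: [9, 22, 42, 57, 63, 75, 84, 95, 103, 111, 128, 133, 138, 147, 153, 162, 181, 186, 196, 205, 214, 223, 230, 239, 247, 256, 261, 269, 283]

Fragments:
  [0,9): 9 bp
  [9,22): 13 bp
  [22,42): 20 bp
  [42,57): 15 bp
  [57,63): 6 bp
  [63,75): 12 bp
  [75,84): 9 bp
  [84,95): 11 bp
  [95,103): 8 bp
  [103,111): 8 bp
  [111,128): 17 bp
  [128,133): 5 bp
  [133,138): 5 bp
  [138,147): 9 bp
  [147,153): 6 bp
  [153,162): 9 bp
  [162,181): 19 bp
  [181,186): 5 bp
  [186,196): 10 bp
  [196,205): 9 bp
  [205,214): 9 bp
  [214,223): 9 bp
  [223,230): 7 bp
  [230,239): 9 bp
  [239,247): 8 bp
  [247,256): 9 bp
  [256,261): 5 bp
  [261,269): 8 bp
  [269,283): 14 bp
  [283,297): 14 bp

[5,5,5,5,6,6,7,8,8,8,8,9,9,9,9,9,9,9,9,9,10,11,12,13,14,14,15,17,19,20]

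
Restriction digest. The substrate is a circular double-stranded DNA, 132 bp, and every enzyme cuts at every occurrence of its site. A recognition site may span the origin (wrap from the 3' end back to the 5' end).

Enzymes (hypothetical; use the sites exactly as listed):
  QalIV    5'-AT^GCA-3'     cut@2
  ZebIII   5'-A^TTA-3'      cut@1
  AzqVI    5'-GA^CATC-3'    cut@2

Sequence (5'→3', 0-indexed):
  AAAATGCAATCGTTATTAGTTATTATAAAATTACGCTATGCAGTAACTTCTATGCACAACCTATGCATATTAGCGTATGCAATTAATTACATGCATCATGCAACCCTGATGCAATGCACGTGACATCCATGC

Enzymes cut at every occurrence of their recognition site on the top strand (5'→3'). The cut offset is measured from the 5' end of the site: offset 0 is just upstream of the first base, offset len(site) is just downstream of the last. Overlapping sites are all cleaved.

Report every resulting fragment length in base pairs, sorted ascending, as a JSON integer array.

Site scan:
  QalIV (ATGCA, off=2): starts [3, 37, 51, 62, 76, 90, 97, 108, 113, 128] → cuts [5, 39, 53, 64, 78, 92, 99, 110, 115, 130]
  ZebIII (ATTA, off=1): starts [14, 21, 29, 68, 81, 85] → cuts [15, 22, 30, 69, 82, 86]
  AzqVI (GACATC, off=2): starts [121] → cuts [123]

Pooled cuts: [5, 15, 22, 30, 39, 53, 64, 69, 78, 82, 86, 92, 99, 110, 115, 123, 130]

Fragments:
  5→15: 10 bp
  15→22: 7 bp
  22→30: 8 bp
  30→39: 9 bp
  39→53: 14 bp
  53→64: 11 bp
  64→69: 5 bp
  69→78: 9 bp
  78→82: 4 bp
  82→86: 4 bp
  86→92: 6 bp
  92→99: 7 bp
  99→110: 11 bp
  110→115: 5 bp
  115→123: 8 bp
  123→130: 7 bp
  130→5 (wrap): 132-130+5 = 7 bp

[4,4,5,5,6,7,7,7,7,8,8,9,9,10,11,11,14]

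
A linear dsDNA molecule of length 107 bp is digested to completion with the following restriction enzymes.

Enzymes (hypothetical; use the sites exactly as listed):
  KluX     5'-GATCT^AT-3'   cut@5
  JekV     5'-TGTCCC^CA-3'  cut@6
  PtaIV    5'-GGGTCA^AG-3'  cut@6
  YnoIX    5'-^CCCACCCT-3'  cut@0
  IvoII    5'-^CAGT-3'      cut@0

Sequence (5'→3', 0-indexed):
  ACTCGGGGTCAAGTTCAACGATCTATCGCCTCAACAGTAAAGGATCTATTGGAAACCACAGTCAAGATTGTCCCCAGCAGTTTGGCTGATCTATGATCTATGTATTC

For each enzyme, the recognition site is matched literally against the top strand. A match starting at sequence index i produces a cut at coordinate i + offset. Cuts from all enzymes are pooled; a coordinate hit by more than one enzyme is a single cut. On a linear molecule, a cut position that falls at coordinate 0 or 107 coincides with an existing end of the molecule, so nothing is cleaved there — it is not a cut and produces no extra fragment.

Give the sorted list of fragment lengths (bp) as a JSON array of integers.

Per-enzyme occurrences:
  KluX (GATCTAT, off=5): starts [19, 42, 87, 94] → cuts [24, 47, 92, 99]
  JekV (TGTCCCCA, off=6): starts [68] → cuts [74]
  PtaIV (GGGTCAAG, off=6): starts [5] → cuts [11]
  YnoIX (CCCACCCT, off=0): no sites
  IvoII (CAGT, off=0): starts [34, 58, 77] → cuts [34, 58, 77]

Pooled cuts: [11, 24, 34, 47, 58, 74, 77, 92, 99]

Fragment lengths:
  [0,11): 11 bp
  [11,24): 13 bp
  [24,34): 10 bp
  [34,47): 13 bp
  [47,58): 11 bp
  [58,74): 16 bp
  [74,77): 3 bp
  [77,92): 15 bp
  [92,99): 7 bp
  [99,107): 8 bp

[3,7,8,10,11,11,13,13,15,16]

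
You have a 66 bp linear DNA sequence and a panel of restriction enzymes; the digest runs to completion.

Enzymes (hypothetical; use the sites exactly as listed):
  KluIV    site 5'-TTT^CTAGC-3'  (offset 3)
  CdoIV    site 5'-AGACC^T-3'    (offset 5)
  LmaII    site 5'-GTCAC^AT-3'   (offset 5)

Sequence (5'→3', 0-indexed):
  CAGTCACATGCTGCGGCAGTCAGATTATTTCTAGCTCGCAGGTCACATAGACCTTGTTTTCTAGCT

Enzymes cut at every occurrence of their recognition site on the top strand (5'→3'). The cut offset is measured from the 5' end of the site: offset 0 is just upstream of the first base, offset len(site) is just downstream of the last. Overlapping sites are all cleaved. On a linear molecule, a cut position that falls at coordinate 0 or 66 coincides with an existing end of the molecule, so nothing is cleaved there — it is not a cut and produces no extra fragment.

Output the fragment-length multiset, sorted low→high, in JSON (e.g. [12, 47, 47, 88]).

[6,7,7,7,16,23]

Scan for sites:
  KluIV TTTCTAGC/3: at [27, 57] ⇒ [30, 60]
  CdoIV AGACCT/5: at [48] ⇒ [53]
  LmaII GTCACAT/5: at [2, 41] ⇒ [7, 46]

Pooled cuts: [7, 30, 46, 53, 60]

Fragment lengths:
  [0,7): 7 bp
  [7,30): 23 bp
  [30,46): 16 bp
  [46,53): 7 bp
  [53,60): 7 bp
  [60,66): 6 bp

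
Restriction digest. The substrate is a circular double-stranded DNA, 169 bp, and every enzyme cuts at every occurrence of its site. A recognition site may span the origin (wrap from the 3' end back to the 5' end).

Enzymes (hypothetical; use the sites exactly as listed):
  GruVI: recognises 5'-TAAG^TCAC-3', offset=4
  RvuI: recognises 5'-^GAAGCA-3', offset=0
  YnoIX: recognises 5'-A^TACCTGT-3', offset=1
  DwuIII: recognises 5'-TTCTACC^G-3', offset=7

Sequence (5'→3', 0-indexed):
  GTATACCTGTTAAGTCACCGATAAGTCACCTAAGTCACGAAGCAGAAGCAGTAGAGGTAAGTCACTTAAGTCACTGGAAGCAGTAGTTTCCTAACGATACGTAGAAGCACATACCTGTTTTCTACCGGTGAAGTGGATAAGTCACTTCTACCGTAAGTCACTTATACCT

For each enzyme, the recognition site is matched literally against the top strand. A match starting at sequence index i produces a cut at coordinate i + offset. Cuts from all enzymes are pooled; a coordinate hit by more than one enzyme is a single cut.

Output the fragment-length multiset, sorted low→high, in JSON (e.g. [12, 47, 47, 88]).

[4,5,6,6,7,8,8,9,9,11,11,11,15,15,17,27]

Scan for sites:
  GruVI (TAAGTCAC, off=4): starts [10, 21, 30, 57, 66, 137, 153] → cuts [14, 25, 34, 61, 70, 141, 157]
  RvuI (GAAGCA, off=0): starts [38, 44, 76, 103] → cuts [38, 44, 76, 103]
  YnoIX (ATACCTGT, off=1): starts [2, 110, 163] → cuts [3, 111, 164]
  DwuIII (TTCTACCG, off=7): starts [119, 145] → cuts [126, 152]

All cut coordinates (distinct, sorted): [3, 14, 25, 34, 38, 44, 61, 70, 76, 103, 111, 126, 141, 152, 157, 164]

Fragments:
  3→14: 11 bp
  14→25: 11 bp
  25→34: 9 bp
  34→38: 4 bp
  38→44: 6 bp
  44→61: 17 bp
  61→70: 9 bp
  70→76: 6 bp
  76→103: 27 bp
  103→111: 8 bp
  111→126: 15 bp
  126→141: 15 bp
  141→152: 11 bp
  152→157: 5 bp
  157→164: 7 bp
  164→3 (wrap): 169-164+3 = 8 bp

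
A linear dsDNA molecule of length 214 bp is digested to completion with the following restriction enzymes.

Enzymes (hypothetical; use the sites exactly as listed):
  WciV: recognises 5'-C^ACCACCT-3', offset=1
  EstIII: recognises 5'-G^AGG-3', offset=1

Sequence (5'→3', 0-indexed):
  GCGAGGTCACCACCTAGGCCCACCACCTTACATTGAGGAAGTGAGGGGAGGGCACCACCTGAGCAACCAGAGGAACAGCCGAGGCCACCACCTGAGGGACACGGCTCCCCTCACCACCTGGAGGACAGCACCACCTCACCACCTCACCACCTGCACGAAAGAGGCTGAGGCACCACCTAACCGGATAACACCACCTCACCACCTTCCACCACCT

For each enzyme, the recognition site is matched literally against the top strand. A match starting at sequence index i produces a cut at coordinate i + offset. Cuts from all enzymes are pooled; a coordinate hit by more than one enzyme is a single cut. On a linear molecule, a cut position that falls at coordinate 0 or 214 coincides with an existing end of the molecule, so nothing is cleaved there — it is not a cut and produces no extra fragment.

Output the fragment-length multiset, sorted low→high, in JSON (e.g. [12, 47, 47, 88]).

Per-enzyme occurrences:
  WciV CACCACCT/1: at [7, 20, 52, 85, 111, 128, 136, 144, 170, 188, 196, 206] ⇒ [8, 21, 53, 86, 112, 129, 137, 145, 171, 189, 197, 207]
  EstIII GAGG/1: at [2, 34, 42, 47, 69, 80, 93, 120, 160, 166] ⇒ [3, 35, 43, 48, 70, 81, 94, 121, 161, 167]

All cut coordinates (distinct, sorted): [3, 8, 21, 35, 43, 48, 53, 70, 81, 86, 94, 112, 121, 129, 137, 145, 161, 167, 171, 189, 197, 207]

Fragment lengths:
  [0,3): 3 bp
  [3,8): 5 bp
  [8,21): 13 bp
  [21,35): 14 bp
  [35,43): 8 bp
  [43,48): 5 bp
  [48,53): 5 bp
  [53,70): 17 bp
  [70,81): 11 bp
  [81,86): 5 bp
  [86,94): 8 bp
  [94,112): 18 bp
  [112,121): 9 bp
  [121,129): 8 bp
  [129,137): 8 bp
  [137,145): 8 bp
  [145,161): 16 bp
  [161,167): 6 bp
  [167,171): 4 bp
  [171,189): 18 bp
  [189,197): 8 bp
  [197,207): 10 bp
  [207,214): 7 bp

[3,4,5,5,5,5,6,7,8,8,8,8,8,8,9,10,11,13,14,16,17,18,18]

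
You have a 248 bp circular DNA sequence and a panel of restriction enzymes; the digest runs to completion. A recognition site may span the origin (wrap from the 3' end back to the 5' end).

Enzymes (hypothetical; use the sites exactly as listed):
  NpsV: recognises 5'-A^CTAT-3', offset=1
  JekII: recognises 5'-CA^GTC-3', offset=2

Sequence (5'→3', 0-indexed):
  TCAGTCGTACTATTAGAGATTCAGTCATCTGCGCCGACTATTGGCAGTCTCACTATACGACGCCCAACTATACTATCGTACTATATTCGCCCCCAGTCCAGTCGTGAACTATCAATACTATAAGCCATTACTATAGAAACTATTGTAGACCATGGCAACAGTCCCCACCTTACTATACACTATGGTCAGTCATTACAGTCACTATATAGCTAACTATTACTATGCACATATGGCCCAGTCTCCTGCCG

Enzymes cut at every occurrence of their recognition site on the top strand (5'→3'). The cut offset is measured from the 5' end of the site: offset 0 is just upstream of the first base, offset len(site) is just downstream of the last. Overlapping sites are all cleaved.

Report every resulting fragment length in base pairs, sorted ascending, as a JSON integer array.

[4,5,5,6,6,6,7,8,8,9,9,9,9,9,12,12,13,14,14,14,15,15,18,21]

Scan for sites:
  NpsV (ACTAT, off=1): starts [8, 36, 51, 66, 71, 79, 107, 116, 129, 138, 171, 178, 200, 212, 218] → cuts [9, 37, 52, 67, 72, 80, 108, 117, 130, 139, 172, 179, 201, 213, 219]
  JekII (CAGTC, off=2): starts [1, 21, 44, 93, 98, 158, 186, 195, 235] → cuts [3, 23, 46, 95, 100, 160, 188, 197, 237]

Pooled cuts: [3, 9, 23, 37, 46, 52, 67, 72, 80, 95, 100, 108, 117, 130, 139, 160, 172, 179, 188, 197, 201, 213, 219, 237]

Fragment lengths:
  3→9: 6 bp
  9→23: 14 bp
  23→37: 14 bp
  37→46: 9 bp
  46→52: 6 bp
  52→67: 15 bp
  67→72: 5 bp
  72→80: 8 bp
  80→95: 15 bp
  95→100: 5 bp
  100→108: 8 bp
  108→117: 9 bp
  117→130: 13 bp
  130→139: 9 bp
  139→160: 21 bp
  160→172: 12 bp
  172→179: 7 bp
  179→188: 9 bp
  188→197: 9 bp
  197→201: 4 bp
  201→213: 12 bp
  213→219: 6 bp
  219→237: 18 bp
  237→3 (wrap): 248-237+3 = 14 bp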